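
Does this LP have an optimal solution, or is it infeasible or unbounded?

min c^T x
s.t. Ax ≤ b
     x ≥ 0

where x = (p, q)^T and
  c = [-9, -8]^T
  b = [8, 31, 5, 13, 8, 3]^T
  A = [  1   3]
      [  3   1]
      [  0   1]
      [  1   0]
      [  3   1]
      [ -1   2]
The point (2, 2) satisfies every constraint, so the LP is feasible; the constraints give p ≤ 13 and q ≤ 5, which with p, q ≥ 0 keep the feasible region inside a bounded box. A feasible, bounded LP attains a finite optimum at a vertex.

Bounded optimum: z* = -34 at (2, 2).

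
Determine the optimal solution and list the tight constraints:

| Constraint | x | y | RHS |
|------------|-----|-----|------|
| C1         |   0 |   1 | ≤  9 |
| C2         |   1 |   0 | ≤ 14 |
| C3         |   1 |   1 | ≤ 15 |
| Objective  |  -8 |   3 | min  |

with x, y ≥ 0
Optimal: x = 14, y = 0
Slack at optimum:
  C1: slack = 9
  C2: slack = 0 (binding)
  C3: slack = 1
  x ≥ 0: x = 14
  y ≥ 0: y = 0 (binding)
Binding constraints: C2, y ≥ 0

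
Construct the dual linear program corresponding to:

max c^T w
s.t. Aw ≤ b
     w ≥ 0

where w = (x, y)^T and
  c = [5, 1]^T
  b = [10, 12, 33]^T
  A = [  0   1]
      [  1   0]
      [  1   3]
Minimize: z = 10y1 + 12y2 + 33y3

Subject to:
  C1: -y2 - y3 ≤ -5
  C2: -y1 - 3y3 ≤ -1
  y1, y2, y3 ≥ 0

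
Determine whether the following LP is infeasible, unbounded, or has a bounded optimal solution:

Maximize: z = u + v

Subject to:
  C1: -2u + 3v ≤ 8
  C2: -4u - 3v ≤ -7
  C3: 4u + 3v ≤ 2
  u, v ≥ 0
C3 requires 4u + 3v ≤ 2, while C2 (-4u - 3v ≤ -7) is equivalent to 4u + 3v ≥ 7. Together they would need 7 ≤ 4u + 3v ≤ 2, which is impossible since 7 > 2. No point satisfies all constraints.

Infeasible: no point satisfies all constraints simultaneously.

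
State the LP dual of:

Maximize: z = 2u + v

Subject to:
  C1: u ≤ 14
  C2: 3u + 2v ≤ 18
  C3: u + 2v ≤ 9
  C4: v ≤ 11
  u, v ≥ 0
Minimize: z = 14y1 + 18y2 + 9y3 + 11y4

Subject to:
  C1: -y1 - 3y2 - y3 ≤ -2
  C2: -2y2 - 2y3 - y4 ≤ -1
  y1, y2, y3, y4 ≥ 0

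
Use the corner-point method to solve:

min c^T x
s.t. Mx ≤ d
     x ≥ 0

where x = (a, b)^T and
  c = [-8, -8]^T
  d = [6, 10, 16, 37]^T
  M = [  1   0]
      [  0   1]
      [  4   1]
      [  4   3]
a = 1.5, b = 10, z = -92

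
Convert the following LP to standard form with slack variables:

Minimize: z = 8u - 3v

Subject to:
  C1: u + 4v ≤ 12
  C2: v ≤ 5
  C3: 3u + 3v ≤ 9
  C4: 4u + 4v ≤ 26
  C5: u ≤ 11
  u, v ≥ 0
min z = 8u - 3v

s.t.
  u + 4v + s1 = 12
  v + s2 = 5
  3u + 3v + s3 = 9
  4u + 4v + s4 = 26
  u + s5 = 11
  u, v, s1, s2, s3, s4, s5 ≥ 0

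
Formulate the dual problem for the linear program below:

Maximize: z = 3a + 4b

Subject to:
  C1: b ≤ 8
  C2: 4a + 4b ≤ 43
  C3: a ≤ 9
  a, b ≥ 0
Minimize: z = 8y1 + 43y2 + 9y3

Subject to:
  C1: -4y2 - y3 ≤ -3
  C2: -y1 - 4y2 ≤ -4
  y1, y2, y3 ≥ 0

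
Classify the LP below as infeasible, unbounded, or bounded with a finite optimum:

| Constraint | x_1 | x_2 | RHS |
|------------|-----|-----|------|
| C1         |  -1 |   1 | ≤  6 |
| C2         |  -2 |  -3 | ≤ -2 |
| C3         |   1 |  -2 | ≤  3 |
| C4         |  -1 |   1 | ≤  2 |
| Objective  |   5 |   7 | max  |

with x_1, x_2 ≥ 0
Feasible point: (0, 1) satisfies every constraint, so the LP is feasible.
Direction d = (1, 1): for each constraint row a, a·d ≤ 0 —
  (-1)(1) + (1)(1) = 0 ≤ 0
  (-2)(1) + (-3)(1) = -5 ≤ 0
  (1)(1) + (-2)(1) = -1 ≤ 0
  (-1)(1) + (1)(1) = 0 ≤ 0
and d ≥ 0, so (0, 1) + t·d stays feasible for every t ≥ 0. Along this ray z = 5x_1 + 7x_2 changes by 12 per unit t, so z → +∞.

Unbounded: there is a feasible ray along which z → +∞.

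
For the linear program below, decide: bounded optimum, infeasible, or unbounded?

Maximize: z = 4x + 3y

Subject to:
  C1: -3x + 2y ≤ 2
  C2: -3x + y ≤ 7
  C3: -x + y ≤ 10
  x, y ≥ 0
Feasible point: (0, 0) satisfies every constraint, so the LP is feasible.
Direction d = (1, 0): for each constraint row a, a·d ≤ 0 —
  (-3)(1) + (2)(0) = -3 ≤ 0
  (-3)(1) + (1)(0) = -3 ≤ 0
  (-1)(1) + (1)(0) = -1 ≤ 0
and d ≥ 0, so (0, 0) + t·d stays feasible for every t ≥ 0. Along this ray z = 4x + 3y changes by 4 per unit t, so z → +∞.

Unbounded: there is a feasible ray along which z → +∞.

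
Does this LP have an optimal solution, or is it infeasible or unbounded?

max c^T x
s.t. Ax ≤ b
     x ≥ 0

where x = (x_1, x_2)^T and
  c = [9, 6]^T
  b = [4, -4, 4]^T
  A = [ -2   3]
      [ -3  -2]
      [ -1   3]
Feasible point: (1, 1) satisfies every constraint, so the LP is feasible.
Direction d = (1, 0): for each constraint row a, a·d ≤ 0 —
  (-2)(1) + (3)(0) = -2 ≤ 0
  (-3)(1) + (-2)(0) = -3 ≤ 0
  (-1)(1) + (3)(0) = -1 ≤ 0
and d ≥ 0, so (1, 1) + t·d stays feasible for every t ≥ 0. Along this ray z = 9x_1 + 6x_2 changes by 9 per unit t, so z → +∞.

The LP is unbounded; z can be made arbitrarily large.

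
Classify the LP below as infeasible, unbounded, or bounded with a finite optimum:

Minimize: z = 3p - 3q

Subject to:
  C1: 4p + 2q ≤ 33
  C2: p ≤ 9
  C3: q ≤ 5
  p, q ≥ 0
The point (0, 5) satisfies every constraint, so the LP is feasible; the constraints give p ≤ 9 and q ≤ 5, which with p, q ≥ 0 keep the feasible region inside a bounded box. A feasible, bounded LP attains a finite optimum at a vertex.

The LP has an optimal solution: (0, 5) with z = -15.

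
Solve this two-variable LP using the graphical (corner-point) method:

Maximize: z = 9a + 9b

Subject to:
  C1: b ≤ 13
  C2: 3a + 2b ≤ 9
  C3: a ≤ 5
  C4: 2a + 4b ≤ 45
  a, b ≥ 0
Each vertex is the intersection of two constraint boundaries that also satisfies all remaining constraints:
  a = 0 and b = 0 → (0, 0)
  3a + 2b = 9 and b = 0 → (3, 0)
  3a + 2b = 9 and a = 0 → (0, 4.5)

Evaluating z = 9a + 9b at each vertex:
  (0, 0): z = 0
  (3, 0): z = 27
  (0, 4.5): z = 40.5

The maximum is at (0, 4.5) with z = 40.5.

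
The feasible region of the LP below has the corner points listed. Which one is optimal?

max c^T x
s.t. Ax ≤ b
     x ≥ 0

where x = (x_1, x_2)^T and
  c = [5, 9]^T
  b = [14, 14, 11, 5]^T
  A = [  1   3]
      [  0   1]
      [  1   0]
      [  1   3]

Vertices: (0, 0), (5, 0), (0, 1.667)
(5, 0) with z = 25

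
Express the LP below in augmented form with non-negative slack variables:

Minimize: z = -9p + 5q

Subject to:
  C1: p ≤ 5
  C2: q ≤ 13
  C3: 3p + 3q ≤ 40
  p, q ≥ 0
min z = -9p + 5q

s.t.
  p + s1 = 5
  q + s2 = 13
  3p + 3q + s3 = 40
  p, q, s1, s2, s3 ≥ 0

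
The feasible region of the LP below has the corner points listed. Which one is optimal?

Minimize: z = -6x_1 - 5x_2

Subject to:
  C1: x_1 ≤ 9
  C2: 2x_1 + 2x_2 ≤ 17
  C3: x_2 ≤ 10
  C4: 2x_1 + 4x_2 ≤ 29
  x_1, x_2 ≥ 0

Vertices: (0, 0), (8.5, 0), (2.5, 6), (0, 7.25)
Evaluating z = -6x_1 - 5x_2 at each vertex:
  (0, 0): z = 0
  (8.5, 0): z = -51
  (2.5, 6): z = -45
  (0, 7.25): z = -36.25

The smallest value is z = -51, attained at (8.5, 0).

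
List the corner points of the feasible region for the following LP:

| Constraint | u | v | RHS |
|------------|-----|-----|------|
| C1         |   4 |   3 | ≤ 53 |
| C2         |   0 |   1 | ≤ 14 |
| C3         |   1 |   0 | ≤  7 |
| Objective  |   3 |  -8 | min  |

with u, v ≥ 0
Each vertex is the intersection of two constraint boundaries that also satisfies all remaining constraints:
  u = 0 and v = 0 → (0, 0)
  u = 7 and v = 0 → (7, 0)
  4u + 3v = 53 and u = 7 → (7, 8.333)
  4u + 3v = 53 and v = 14 → (2.75, 14)
  v = 14 and u = 0 → (0, 14)

Vertices: (0, 0), (7, 0), (7, 8.333), (2.75, 14), (0, 14)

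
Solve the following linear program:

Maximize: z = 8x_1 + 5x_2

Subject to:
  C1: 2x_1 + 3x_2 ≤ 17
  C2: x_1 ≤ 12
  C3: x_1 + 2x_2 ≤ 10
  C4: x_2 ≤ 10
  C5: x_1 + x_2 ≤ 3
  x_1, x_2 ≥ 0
Each vertex is the intersection of two constraint boundaries that also satisfies all remaining constraints:
  x_1 = 0 and x_2 = 0 → (0, 0)
  x_1 + x_2 = 3 and x_2 = 0 → (3, 0)
  x_1 + x_2 = 3 and x_1 = 0 → (0, 3)

Evaluating z = 8x_1 + 5x_2 at each vertex:
  (0, 0): z = 0
  (3, 0): z = 24
  (0, 3): z = 15

The maximum is at (3, 0) with z = 24.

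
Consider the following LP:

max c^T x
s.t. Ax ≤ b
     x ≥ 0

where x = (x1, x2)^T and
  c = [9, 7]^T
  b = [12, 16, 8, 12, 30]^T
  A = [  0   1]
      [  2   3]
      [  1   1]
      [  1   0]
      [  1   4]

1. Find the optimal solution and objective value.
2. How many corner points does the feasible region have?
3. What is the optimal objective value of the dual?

1. x1 = 8, x2 = 0, z = 72
2. 3
3. 72 (by strong duality, equal to the primal optimum)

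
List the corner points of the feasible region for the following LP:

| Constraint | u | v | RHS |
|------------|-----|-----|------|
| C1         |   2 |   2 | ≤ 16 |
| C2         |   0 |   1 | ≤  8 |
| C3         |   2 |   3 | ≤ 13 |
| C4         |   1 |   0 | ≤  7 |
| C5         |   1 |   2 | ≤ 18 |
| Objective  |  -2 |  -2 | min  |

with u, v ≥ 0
Each vertex is the intersection of two constraint boundaries that also satisfies all remaining constraints:
  u = 0 and v = 0 → (0, 0)
  2u + 3v = 13 and v = 0 → (6.5, 0)
  2u + 3v = 13 and u = 0 → (0, 4.333)

Vertices: (0, 0), (6.5, 0), (0, 4.333)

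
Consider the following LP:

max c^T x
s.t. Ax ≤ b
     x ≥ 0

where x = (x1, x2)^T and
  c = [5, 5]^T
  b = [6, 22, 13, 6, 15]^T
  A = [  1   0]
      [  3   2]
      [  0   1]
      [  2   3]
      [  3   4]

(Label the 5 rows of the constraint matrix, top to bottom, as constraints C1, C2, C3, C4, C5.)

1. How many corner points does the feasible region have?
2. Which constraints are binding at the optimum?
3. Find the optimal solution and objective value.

1. 3
2. C4, x2 ≥ 0
3. x1 = 3, x2 = 0, z = 15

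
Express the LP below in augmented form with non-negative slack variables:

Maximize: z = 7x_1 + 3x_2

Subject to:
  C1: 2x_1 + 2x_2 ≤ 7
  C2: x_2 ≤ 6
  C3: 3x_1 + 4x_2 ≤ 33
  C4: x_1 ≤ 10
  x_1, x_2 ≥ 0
max z = 7x_1 + 3x_2

s.t.
  2x_1 + 2x_2 + s1 = 7
  x_2 + s2 = 6
  3x_1 + 4x_2 + s3 = 33
  x_1 + s4 = 10
  x_1, x_2, s1, s2, s3, s4 ≥ 0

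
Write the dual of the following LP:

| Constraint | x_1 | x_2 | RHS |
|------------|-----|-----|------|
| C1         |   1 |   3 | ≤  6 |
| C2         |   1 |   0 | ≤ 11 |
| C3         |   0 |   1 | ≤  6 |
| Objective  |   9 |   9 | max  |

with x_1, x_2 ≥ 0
Minimize: z = 6y1 + 11y2 + 6y3

Subject to:
  C1: -y1 - y2 ≤ -9
  C2: -3y1 - y3 ≤ -9
  y1, y2, y3 ≥ 0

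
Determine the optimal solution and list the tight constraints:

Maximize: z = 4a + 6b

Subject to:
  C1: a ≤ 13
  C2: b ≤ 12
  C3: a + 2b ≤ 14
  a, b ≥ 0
Optimal: a = 13, b = 0.5
Slack at optimum:
  C1: slack = 0 (binding)
  C2: slack = 11.5
  C3: slack = 0 (binding)
  a ≥ 0: a = 13
  b ≥ 0: b = 0.5
Binding constraints: C1, C3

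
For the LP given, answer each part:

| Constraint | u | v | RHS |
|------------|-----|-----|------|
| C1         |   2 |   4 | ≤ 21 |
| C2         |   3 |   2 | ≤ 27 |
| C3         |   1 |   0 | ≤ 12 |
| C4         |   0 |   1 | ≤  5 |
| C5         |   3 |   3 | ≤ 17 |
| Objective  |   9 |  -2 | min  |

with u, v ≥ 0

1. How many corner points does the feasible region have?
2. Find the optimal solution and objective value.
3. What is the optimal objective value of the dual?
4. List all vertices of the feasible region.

1. 5
2. u = 0, v = 5, z = -10
3. -10 (by strong duality, equal to the primal optimum)
4. (0, 0), (5.667, 0), (0.8333, 4.833), (0.5, 5), (0, 5)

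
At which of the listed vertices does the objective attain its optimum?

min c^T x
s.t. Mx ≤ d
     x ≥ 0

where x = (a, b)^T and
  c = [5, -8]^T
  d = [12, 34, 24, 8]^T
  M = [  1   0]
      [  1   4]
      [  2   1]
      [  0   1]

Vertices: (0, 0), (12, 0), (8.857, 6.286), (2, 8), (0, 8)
Evaluating z = 5a - 8b at each vertex:
  (0, 0): z = 0
  (12, 0): z = 60
  (8.857, 6.286): z = -6
  (2, 8): z = -54
  (0, 8): z = -64

The smallest value is z = -64, attained at (0, 8).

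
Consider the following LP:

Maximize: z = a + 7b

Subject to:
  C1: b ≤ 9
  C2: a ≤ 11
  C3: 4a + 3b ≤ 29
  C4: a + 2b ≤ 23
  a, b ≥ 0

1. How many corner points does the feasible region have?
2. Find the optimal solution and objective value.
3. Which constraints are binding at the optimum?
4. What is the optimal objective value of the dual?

1. 4
2. a = 0.5, b = 9, z = 63.5
3. C1, C3
4. 63.5 (by strong duality, equal to the primal optimum)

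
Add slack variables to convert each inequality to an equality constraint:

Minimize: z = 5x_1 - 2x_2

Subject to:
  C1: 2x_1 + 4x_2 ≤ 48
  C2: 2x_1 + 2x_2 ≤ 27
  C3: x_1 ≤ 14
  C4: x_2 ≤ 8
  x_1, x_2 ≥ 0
min z = 5x_1 - 2x_2

s.t.
  2x_1 + 4x_2 + s1 = 48
  2x_1 + 2x_2 + s2 = 27
  x_1 + s3 = 14
  x_2 + s4 = 8
  x_1, x_2, s1, s2, s3, s4 ≥ 0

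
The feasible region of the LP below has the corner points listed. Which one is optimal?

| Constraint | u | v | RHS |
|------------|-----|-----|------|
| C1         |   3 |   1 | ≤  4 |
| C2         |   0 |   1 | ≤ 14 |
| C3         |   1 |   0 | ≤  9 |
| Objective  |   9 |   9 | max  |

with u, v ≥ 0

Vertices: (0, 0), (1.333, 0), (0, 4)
(0, 4) with z = 36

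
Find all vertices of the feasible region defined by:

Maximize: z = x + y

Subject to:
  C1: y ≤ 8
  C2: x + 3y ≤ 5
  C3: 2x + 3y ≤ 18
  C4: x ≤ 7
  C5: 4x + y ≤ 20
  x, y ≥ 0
Each vertex is the intersection of two constraint boundaries that also satisfies all remaining constraints:
  x = 0 and y = 0 → (0, 0)
  x + 3y = 5 and 4x + y = 20 → (5, 0)
  x + 3y = 5 and x = 0 → (0, 1.667)

Vertices: (0, 0), (5, 0), (0, 1.667)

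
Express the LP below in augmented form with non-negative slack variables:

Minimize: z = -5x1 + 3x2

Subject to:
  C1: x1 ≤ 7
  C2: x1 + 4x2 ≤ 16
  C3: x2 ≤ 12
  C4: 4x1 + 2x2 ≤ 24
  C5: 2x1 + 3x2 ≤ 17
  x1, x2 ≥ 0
min z = -5x1 + 3x2

s.t.
  x1 + s1 = 7
  x1 + 4x2 + s2 = 16
  x2 + s3 = 12
  4x1 + 2x2 + s4 = 24
  2x1 + 3x2 + s5 = 17
  x1, x2, s1, s2, s3, s4, s5 ≥ 0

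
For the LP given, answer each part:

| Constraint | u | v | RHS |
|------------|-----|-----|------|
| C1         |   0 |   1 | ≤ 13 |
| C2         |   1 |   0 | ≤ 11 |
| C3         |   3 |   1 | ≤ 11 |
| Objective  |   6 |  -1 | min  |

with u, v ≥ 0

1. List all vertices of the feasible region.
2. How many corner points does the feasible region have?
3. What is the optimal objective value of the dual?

1. (0, 0), (3.667, 0), (0, 11)
2. 3
3. -11 (by strong duality, equal to the primal optimum)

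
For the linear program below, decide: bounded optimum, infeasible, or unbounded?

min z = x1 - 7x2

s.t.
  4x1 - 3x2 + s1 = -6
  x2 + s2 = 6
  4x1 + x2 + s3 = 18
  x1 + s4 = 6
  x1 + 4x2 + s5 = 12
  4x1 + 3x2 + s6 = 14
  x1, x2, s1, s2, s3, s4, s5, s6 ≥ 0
The point (0, 3) satisfies every constraint, so the LP is feasible; the constraints give x1 ≤ 6 and x2 ≤ 6, which with x1, x2 ≥ 0 keep the feasible region inside a bounded box. A feasible, bounded LP attains a finite optimum at a vertex.

Feasible with finite optimum z* = -21 at (0, 3).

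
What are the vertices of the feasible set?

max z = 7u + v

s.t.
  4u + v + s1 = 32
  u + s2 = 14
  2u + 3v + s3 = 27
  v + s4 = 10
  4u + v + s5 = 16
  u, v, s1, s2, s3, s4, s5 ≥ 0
Each vertex is the intersection of two constraint boundaries that also satisfies all remaining constraints:
  u = 0 and v = 0 → (0, 0)
  4u + v = 16 and v = 0 → (4, 0)
  2u + 3v = 27 and 4u + v = 16 → (2.1, 7.6)
  2u + 3v = 27 and u = 0 → (0, 9)

Vertices: (0, 0), (4, 0), (2.1, 7.6), (0, 9)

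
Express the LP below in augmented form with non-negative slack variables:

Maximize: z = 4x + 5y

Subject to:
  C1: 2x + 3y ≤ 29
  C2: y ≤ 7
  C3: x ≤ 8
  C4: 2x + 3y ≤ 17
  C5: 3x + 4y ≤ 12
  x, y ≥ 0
max z = 4x + 5y

s.t.
  2x + 3y + s1 = 29
  y + s2 = 7
  x + s3 = 8
  2x + 3y + s4 = 17
  3x + 4y + s5 = 12
  x, y, s1, s2, s3, s4, s5 ≥ 0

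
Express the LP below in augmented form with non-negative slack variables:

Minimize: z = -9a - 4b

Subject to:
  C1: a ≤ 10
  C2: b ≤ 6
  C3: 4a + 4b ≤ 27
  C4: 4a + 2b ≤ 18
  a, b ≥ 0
min z = -9a - 4b

s.t.
  a + s1 = 10
  b + s2 = 6
  4a + 4b + s3 = 27
  4a + 2b + s4 = 18
  a, b, s1, s2, s3, s4 ≥ 0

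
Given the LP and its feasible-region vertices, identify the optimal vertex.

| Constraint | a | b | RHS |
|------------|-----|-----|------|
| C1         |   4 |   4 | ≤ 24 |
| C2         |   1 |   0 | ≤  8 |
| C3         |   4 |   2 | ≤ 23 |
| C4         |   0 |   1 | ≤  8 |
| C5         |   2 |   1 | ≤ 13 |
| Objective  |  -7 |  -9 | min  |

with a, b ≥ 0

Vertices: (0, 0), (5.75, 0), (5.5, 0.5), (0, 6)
Evaluating z = -7a - 9b at each vertex:
  (0, 0): z = 0
  (5.75, 0): z = -40.25
  (5.5, 0.5): z = -43
  (0, 6): z = -54

The smallest value is z = -54, attained at (0, 6).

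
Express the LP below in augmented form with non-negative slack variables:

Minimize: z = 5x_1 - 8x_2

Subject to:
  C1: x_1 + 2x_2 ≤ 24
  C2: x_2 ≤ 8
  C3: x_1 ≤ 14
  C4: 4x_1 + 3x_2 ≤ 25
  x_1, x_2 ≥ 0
min z = 5x_1 - 8x_2

s.t.
  x_1 + 2x_2 + s1 = 24
  x_2 + s2 = 8
  x_1 + s3 = 14
  4x_1 + 3x_2 + s4 = 25
  x_1, x_2, s1, s2, s3, s4 ≥ 0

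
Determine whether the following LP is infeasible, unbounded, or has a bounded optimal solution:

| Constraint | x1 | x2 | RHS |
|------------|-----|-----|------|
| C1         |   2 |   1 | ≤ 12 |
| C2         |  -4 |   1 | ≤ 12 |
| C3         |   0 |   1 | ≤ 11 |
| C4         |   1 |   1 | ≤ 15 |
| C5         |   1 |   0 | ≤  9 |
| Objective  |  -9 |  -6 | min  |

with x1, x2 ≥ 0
The point (0.5, 11) satisfies every constraint, so the LP is feasible; the constraints give x1 ≤ 9 and x2 ≤ 11, which with x1, x2 ≥ 0 keep the feasible region inside a bounded box. A feasible, bounded LP attains a finite optimum at a vertex.

Evaluating z = -9x1 - 6x2 at each vertex:
  (0, 0): z = 0
  (6, 0): z = -54
  (0.5, 11): z = -70.5
  (0, 11): z = -66

Bounded optimum: z* = -70.5 at (0.5, 11).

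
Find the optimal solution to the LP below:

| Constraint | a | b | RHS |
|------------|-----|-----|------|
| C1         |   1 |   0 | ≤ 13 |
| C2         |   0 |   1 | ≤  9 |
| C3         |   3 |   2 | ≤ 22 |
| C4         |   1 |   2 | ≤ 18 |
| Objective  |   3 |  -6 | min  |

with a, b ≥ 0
Each vertex is the intersection of two constraint boundaries that also satisfies all remaining constraints:
  a = 0 and b = 0 → (0, 0)
  3a + 2b = 22 and b = 0 → (7.333, 0)
  3a + 2b = 22 and a + 2b = 18 → (2, 8)
  b = 9 and a + 2b = 18 → (0, 9)

Evaluating z = 3a - 6b at each vertex:
  (0, 0): z = 0
  (7.333, 0): z = 22
  (2, 8): z = -42
  (0, 9): z = -54

The minimum is at (0, 9) with z = -54.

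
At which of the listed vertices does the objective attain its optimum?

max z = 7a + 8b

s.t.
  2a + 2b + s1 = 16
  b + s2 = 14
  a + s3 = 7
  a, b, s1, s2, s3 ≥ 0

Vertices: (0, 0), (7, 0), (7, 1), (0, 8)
Evaluating z = 7a + 8b at each vertex:
  (0, 0): z = 0
  (7, 0): z = 49
  (7, 1): z = 57
  (0, 8): z = 64

The largest value is z = 64, attained at (0, 8).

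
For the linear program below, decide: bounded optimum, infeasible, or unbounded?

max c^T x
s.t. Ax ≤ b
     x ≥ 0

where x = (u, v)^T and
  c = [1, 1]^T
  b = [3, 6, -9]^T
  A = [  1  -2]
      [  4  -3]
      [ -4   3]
One constraint requires 4u - 3v ≤ 6, while the constraint -4u + 3v ≤ -9 is equivalent to 4u - 3v ≥ 9. Together they would need 9 ≤ 4u - 3v ≤ 6, which is impossible since 9 > 6. No point satisfies all constraints.

The feasible region is empty; the LP is infeasible.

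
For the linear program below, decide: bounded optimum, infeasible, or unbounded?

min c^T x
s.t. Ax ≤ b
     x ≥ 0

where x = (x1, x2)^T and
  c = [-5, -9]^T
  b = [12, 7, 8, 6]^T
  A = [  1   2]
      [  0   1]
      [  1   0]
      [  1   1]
The point (0, 6) satisfies every constraint, so the LP is feasible; the constraints give x1 ≤ 8 and x2 ≤ 7, which with x1, x2 ≥ 0 keep the feasible region inside a bounded box. A feasible, bounded LP attains a finite optimum at a vertex.

Evaluating z = -5x1 - 9x2 at each vertex:
  (0, 0): z = 0
  (6, 0): z = -30
  (0, 6): z = -54

Feasible with finite optimum z* = -54 at (0, 6).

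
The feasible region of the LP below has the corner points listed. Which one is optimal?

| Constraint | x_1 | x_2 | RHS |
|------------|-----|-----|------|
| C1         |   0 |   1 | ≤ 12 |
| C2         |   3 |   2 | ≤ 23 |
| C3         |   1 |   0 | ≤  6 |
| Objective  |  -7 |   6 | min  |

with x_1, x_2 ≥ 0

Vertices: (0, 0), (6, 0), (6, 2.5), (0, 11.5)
Evaluating z = -7x_1 + 6x_2 at each vertex:
  (0, 0): z = 0
  (6, 0): z = -42
  (6, 2.5): z = -27
  (0, 11.5): z = 69

The smallest value is z = -42, attained at (6, 0).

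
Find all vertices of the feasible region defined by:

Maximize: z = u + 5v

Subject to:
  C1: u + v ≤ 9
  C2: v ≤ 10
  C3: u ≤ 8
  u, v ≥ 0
Each vertex is the intersection of two constraint boundaries that also satisfies all remaining constraints:
  u = 0 and v = 0 → (0, 0)
  u = 8 and v = 0 → (8, 0)
  u + v = 9 and u = 8 → (8, 1)
  u + v = 9 and u = 0 → (0, 9)

Vertices: (0, 0), (8, 0), (8, 1), (0, 9)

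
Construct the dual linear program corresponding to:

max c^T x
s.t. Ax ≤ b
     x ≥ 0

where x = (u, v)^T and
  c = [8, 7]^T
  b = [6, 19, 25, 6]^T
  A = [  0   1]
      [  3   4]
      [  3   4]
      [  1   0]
Minimize: z = 6y1 + 19y2 + 25y3 + 6y4

Subject to:
  C1: -3y2 - 3y3 - y4 ≤ -8
  C2: -y1 - 4y2 - 4y3 ≤ -7
  y1, y2, y3, y4 ≥ 0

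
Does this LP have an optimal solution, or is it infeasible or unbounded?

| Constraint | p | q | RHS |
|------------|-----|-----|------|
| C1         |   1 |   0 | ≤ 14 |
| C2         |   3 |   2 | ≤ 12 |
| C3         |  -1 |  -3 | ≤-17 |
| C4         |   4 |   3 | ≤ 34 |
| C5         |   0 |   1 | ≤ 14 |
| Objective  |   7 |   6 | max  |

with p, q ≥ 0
The point (0, 6) satisfies every constraint, so the LP is feasible; the constraints give p ≤ 14 and q ≤ 14, which with p, q ≥ 0 keep the feasible region inside a bounded box. A feasible, bounded LP attains a finite optimum at a vertex.

Feasible with finite optimum z* = 36 at (0, 6).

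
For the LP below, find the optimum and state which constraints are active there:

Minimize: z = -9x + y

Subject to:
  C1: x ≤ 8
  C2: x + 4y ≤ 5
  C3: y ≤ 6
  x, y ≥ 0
Optimal: x = 5, y = 0
Slack at optimum:
  C1: slack = 3
  C2: slack = 0 (binding)
  C3: slack = 6
  x ≥ 0: x = 5
  y ≥ 0: y = 0 (binding)
Binding constraints: C2, y ≥ 0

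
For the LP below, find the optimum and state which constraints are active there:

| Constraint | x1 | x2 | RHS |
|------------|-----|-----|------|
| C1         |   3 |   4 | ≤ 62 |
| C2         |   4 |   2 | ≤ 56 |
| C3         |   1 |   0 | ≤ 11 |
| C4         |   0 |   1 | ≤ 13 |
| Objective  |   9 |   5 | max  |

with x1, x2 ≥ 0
Optimal: x1 = 10, x2 = 8
Binding: C1, C2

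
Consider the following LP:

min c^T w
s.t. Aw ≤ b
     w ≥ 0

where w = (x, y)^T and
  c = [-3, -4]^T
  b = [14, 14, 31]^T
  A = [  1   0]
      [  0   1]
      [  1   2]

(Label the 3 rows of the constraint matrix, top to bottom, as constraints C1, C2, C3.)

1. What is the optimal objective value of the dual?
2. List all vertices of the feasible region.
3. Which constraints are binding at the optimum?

1. -76 (by strong duality, equal to the primal optimum)
2. (0, 0), (14, 0), (14, 8.5), (3, 14), (0, 14)
3. C1, C3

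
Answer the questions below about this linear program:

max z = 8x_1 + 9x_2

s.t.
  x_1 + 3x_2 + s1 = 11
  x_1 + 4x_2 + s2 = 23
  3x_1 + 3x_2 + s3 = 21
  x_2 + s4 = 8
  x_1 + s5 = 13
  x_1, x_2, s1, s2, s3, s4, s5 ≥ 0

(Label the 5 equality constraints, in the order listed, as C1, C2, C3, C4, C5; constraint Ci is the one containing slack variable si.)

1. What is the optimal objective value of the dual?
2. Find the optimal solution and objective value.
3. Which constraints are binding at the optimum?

1. 58 (by strong duality, equal to the primal optimum)
2. x_1 = 5, x_2 = 2, z = 58
3. C1, C3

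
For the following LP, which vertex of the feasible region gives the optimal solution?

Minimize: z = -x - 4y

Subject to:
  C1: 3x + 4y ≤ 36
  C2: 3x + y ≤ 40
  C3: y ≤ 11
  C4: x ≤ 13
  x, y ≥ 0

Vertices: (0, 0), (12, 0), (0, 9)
(0, 9) with z = -36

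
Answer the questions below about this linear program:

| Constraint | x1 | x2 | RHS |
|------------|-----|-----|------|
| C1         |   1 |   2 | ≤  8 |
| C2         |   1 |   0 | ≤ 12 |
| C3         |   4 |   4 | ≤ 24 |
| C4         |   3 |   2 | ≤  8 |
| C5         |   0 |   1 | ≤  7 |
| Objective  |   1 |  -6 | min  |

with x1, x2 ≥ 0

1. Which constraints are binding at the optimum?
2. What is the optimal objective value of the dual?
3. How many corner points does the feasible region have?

1. C1, C4, x1 ≥ 0
2. -24 (by strong duality, equal to the primal optimum)
3. 3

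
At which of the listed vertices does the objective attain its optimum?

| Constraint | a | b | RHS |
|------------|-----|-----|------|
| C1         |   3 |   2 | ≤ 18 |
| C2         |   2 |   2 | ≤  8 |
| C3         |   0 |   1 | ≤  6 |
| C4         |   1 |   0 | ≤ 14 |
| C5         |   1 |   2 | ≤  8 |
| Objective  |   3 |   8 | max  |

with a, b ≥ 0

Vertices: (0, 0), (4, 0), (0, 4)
(0, 4) with z = 32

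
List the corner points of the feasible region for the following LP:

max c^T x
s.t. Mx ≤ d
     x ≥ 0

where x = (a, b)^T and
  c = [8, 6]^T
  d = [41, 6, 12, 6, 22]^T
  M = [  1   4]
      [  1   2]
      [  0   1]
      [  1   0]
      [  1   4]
Each vertex is the intersection of two constraint boundaries that also satisfies all remaining constraints:
  a = 0 and b = 0 → (0, 0)
  a + 2b = 6 and a = 6 → (6, 0)
  a + 2b = 6 and a = 0 → (0, 3)

Vertices: (0, 0), (6, 0), (0, 3)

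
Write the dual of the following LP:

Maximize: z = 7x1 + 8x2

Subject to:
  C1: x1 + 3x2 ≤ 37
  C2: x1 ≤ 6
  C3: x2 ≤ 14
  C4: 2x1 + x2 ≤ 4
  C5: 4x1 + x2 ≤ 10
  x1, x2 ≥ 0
Minimize: z = 37y1 + 6y2 + 14y3 + 4y4 + 10y5

Subject to:
  C1: -y1 - y2 - 2y4 - 4y5 ≤ -7
  C2: -3y1 - y3 - y4 - y5 ≤ -8
  y1, y2, y3, y4, y5 ≥ 0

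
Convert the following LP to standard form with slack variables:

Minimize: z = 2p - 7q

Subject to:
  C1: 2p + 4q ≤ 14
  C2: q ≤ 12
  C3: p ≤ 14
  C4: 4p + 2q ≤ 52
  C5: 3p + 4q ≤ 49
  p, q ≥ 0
min z = 2p - 7q

s.t.
  2p + 4q + s1 = 14
  q + s2 = 12
  p + s3 = 14
  4p + 2q + s4 = 52
  3p + 4q + s5 = 49
  p, q, s1, s2, s3, s4, s5 ≥ 0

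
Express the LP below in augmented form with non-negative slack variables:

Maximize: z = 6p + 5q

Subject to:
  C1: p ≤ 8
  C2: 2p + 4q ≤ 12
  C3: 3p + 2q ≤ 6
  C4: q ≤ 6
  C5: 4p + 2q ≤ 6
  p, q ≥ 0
max z = 6p + 5q

s.t.
  p + s1 = 8
  2p + 4q + s2 = 12
  3p + 2q + s3 = 6
  q + s4 = 6
  4p + 2q + s5 = 6
  p, q, s1, s2, s3, s4, s5 ≥ 0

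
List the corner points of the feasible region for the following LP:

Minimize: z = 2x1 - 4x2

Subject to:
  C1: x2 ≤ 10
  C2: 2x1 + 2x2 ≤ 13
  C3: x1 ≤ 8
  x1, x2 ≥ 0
Each vertex is the intersection of two constraint boundaries that also satisfies all remaining constraints:
  x1 = 0 and x2 = 0 → (0, 0)
  2x1 + 2x2 = 13 and x2 = 0 → (6.5, 0)
  2x1 + 2x2 = 13 and x1 = 0 → (0, 6.5)

Vertices: (0, 0), (6.5, 0), (0, 6.5)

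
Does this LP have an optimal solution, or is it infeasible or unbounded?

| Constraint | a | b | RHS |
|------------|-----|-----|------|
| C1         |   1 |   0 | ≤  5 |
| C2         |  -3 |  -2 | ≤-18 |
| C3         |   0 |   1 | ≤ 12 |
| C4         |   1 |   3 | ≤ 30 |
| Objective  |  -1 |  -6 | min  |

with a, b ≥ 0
The point (0, 10) satisfies every constraint, so the LP is feasible; the constraints give a ≤ 5 and b ≤ 12, which with a, b ≥ 0 keep the feasible region inside a bounded box. A feasible, bounded LP attains a finite optimum at a vertex.

Feasible with finite optimum z* = -60 at (0, 10).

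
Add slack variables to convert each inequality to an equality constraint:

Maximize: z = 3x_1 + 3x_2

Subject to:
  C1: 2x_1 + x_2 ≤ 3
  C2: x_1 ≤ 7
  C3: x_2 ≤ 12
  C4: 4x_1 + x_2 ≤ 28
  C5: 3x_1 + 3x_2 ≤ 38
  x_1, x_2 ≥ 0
max z = 3x_1 + 3x_2

s.t.
  2x_1 + x_2 + s1 = 3
  x_1 + s2 = 7
  x_2 + s3 = 12
  4x_1 + x_2 + s4 = 28
  3x_1 + 3x_2 + s5 = 38
  x_1, x_2, s1, s2, s3, s4, s5 ≥ 0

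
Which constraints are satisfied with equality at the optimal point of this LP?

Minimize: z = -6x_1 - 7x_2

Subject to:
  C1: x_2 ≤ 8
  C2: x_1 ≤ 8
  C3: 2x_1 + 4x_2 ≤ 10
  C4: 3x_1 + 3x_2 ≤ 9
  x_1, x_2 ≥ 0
Optimal: x_1 = 1, x_2 = 2
Binding: C3, C4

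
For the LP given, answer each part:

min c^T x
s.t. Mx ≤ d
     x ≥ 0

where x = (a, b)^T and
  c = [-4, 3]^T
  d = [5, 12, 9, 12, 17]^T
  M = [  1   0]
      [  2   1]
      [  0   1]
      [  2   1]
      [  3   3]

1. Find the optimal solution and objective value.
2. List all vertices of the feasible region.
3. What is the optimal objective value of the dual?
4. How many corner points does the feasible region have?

1. a = 5, b = 0, z = -20
2. (0, 0), (5, 0), (5, 0.6667), (0, 5.667)
3. -20 (by strong duality, equal to the primal optimum)
4. 4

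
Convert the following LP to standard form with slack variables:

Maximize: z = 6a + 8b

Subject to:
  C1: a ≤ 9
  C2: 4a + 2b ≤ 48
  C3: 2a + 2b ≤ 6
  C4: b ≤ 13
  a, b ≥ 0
max z = 6a + 8b

s.t.
  a + s1 = 9
  4a + 2b + s2 = 48
  2a + 2b + s3 = 6
  b + s4 = 13
  a, b, s1, s2, s3, s4 ≥ 0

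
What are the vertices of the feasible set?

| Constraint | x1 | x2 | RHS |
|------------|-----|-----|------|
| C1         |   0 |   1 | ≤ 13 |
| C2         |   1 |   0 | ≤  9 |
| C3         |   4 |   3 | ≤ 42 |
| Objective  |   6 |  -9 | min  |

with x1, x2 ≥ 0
Each vertex is the intersection of two constraint boundaries that also satisfies all remaining constraints:
  x1 = 0 and x2 = 0 → (0, 0)
  x1 = 9 and x2 = 0 → (9, 0)
  x1 = 9 and 4x1 + 3x2 = 42 → (9, 2)
  x2 = 13 and 4x1 + 3x2 = 42 → (0.75, 13)
  x2 = 13 and x1 = 0 → (0, 13)

Vertices: (0, 0), (9, 0), (9, 2), (0.75, 13), (0, 13)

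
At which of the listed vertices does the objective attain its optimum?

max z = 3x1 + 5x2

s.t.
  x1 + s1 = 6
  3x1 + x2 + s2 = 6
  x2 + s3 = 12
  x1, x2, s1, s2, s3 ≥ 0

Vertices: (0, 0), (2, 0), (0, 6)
Evaluating z = 3x1 + 5x2 at each vertex:
  (0, 0): z = 0
  (2, 0): z = 6
  (0, 6): z = 30

The largest value is z = 30, attained at (0, 6).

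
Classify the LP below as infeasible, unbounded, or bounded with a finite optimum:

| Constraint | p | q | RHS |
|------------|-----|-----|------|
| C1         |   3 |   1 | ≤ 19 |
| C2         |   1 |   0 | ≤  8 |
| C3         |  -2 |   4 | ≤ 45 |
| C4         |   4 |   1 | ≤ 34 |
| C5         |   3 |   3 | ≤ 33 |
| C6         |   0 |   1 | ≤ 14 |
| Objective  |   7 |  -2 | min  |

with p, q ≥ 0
The point (0, 11) satisfies every constraint, so the LP is feasible; the constraints give p ≤ 8 and q ≤ 14, which with p, q ≥ 0 keep the feasible region inside a bounded box. A feasible, bounded LP attains a finite optimum at a vertex.

Feasible with finite optimum z* = -22 at (0, 11).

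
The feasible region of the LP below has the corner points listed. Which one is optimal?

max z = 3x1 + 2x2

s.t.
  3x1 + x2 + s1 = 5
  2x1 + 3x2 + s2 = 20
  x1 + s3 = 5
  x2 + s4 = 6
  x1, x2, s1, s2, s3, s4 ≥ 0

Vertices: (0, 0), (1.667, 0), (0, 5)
Evaluating z = 3x1 + 2x2 at each vertex:
  (0, 0): z = 0
  (1.667, 0): z = 5
  (0, 5): z = 10

The largest value is z = 10, attained at (0, 5).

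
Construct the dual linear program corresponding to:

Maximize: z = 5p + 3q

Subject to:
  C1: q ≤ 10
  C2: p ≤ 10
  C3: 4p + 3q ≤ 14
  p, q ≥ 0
Minimize: z = 10y1 + 10y2 + 14y3

Subject to:
  C1: -y2 - 4y3 ≤ -5
  C2: -y1 - 3y3 ≤ -3
  y1, y2, y3 ≥ 0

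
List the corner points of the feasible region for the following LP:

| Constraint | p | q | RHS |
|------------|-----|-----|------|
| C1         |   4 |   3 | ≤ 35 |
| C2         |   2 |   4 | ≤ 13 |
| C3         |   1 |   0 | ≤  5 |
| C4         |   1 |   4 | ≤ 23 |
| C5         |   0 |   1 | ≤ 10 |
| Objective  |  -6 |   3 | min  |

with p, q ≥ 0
Each vertex is the intersection of two constraint boundaries that also satisfies all remaining constraints:
  p = 0 and q = 0 → (0, 0)
  p = 5 and q = 0 → (5, 0)
  2p + 4q = 13 and p = 5 → (5, 0.75)
  2p + 4q = 13 and p = 0 → (0, 3.25)

Vertices: (0, 0), (5, 0), (5, 0.75), (0, 3.25)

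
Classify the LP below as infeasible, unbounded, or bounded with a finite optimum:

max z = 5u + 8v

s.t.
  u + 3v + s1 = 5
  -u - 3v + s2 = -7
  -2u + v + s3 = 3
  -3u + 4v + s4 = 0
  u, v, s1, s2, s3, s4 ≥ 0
The row u + 3v + s1 = 5 with s1 ≥ 0 requires u + 3v ≤ 5, while the row -u - 3v + s2 = -7 with s2 ≥ 0 is equivalent to u + 3v ≥ 7. Together they would need 7 ≤ u + 3v ≤ 5, which is impossible since 7 > 5. No point satisfies all constraints.

Infeasible: no point satisfies all constraints simultaneously.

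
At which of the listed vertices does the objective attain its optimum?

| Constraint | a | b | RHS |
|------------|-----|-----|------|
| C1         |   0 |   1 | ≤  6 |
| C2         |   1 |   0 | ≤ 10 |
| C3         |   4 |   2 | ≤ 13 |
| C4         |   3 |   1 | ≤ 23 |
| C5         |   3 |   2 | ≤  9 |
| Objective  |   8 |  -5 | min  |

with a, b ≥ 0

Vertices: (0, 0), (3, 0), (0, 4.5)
(0, 4.5) with z = -22.5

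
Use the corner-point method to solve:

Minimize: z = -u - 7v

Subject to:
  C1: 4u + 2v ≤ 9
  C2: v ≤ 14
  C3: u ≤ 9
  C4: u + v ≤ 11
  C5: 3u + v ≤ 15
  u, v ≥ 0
Each vertex is the intersection of two constraint boundaries that also satisfies all remaining constraints:
  u = 0 and v = 0 → (0, 0)
  4u + 2v = 9 and v = 0 → (2.25, 0)
  4u + 2v = 9 and u = 0 → (0, 4.5)

Evaluating z = -u - 7v at each vertex:
  (0, 0): z = 0
  (2.25, 0): z = -2.25
  (0, 4.5): z = -31.5

The minimum is at (0, 4.5) with z = -31.5.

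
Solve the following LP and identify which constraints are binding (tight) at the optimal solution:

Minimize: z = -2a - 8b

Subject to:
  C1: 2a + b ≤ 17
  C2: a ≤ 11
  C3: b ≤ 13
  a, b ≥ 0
Optimal: a = 2, b = 13
Slack at optimum:
  C1: slack = 0 (binding)
  C2: slack = 9
  C3: slack = 0 (binding)
  a ≥ 0: a = 2
  b ≥ 0: b = 13
Binding constraints: C1, C3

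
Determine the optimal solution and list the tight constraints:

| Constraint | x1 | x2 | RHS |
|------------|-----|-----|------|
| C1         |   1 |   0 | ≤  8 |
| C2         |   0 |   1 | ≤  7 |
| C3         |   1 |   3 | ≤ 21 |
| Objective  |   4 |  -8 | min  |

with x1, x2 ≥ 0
Optimal: x1 = 0, x2 = 7
Slack at optimum:
  C1: slack = 8
  C2: slack = 0 (binding)
  C3: slack = 0 (binding)
  x1 ≥ 0: x1 = 0 (binding)
  x2 ≥ 0: x2 = 7
Binding constraints: C2, C3, x1 ≥ 0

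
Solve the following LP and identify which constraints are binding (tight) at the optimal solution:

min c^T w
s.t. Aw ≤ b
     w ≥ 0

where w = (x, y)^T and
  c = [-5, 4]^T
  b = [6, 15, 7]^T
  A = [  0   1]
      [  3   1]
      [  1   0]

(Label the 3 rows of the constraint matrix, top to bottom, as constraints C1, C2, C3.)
Optimal: x = 5, y = 0
Binding: C2, y ≥ 0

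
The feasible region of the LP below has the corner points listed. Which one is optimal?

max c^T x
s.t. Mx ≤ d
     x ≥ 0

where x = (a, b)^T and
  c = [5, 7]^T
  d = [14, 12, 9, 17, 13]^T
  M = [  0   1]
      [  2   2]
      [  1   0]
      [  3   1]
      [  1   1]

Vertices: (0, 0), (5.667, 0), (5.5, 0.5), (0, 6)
Evaluating z = 5a + 7b at each vertex:
  (0, 0): z = 0
  (5.667, 0): z = 28.33
  (5.5, 0.5): z = 31
  (0, 6): z = 42

The largest value is z = 42, attained at (0, 6).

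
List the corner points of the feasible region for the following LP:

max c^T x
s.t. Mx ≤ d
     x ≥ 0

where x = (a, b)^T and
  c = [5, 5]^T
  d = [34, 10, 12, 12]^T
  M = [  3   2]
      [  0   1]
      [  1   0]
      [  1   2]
Each vertex is the intersection of two constraint boundaries that also satisfies all remaining constraints:
  a = 0 and b = 0 → (0, 0)
  3a + 2b = 34 and b = 0 → (11.33, 0)
  3a + 2b = 34 and a + 2b = 12 → (11, 0.5)
  a + 2b = 12 and a = 0 → (0, 6)

Vertices: (0, 0), (11.33, 0), (11, 0.5), (0, 6)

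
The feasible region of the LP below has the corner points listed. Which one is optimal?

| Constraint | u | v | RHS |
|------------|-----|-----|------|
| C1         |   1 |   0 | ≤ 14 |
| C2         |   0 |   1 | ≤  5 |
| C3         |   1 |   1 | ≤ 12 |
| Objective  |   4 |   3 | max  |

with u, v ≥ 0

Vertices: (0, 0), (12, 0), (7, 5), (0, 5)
(12, 0) with z = 48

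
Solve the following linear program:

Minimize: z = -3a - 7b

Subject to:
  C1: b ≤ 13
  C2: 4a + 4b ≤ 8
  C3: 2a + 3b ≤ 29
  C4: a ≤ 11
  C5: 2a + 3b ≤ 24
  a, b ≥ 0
Each vertex is the intersection of two constraint boundaries that also satisfies all remaining constraints:
  a = 0 and b = 0 → (0, 0)
  4a + 4b = 8 and b = 0 → (2, 0)
  4a + 4b = 8 and a = 0 → (0, 2)

Evaluating z = -3a - 7b at each vertex:
  (0, 0): z = 0
  (2, 0): z = -6
  (0, 2): z = -14

The minimum is at (0, 2) with z = -14.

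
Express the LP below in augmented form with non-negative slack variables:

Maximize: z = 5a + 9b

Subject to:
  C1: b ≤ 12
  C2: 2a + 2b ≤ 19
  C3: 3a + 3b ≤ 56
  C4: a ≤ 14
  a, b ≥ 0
max z = 5a + 9b

s.t.
  b + s1 = 12
  2a + 2b + s2 = 19
  3a + 3b + s3 = 56
  a + s4 = 14
  a, b, s1, s2, s3, s4 ≥ 0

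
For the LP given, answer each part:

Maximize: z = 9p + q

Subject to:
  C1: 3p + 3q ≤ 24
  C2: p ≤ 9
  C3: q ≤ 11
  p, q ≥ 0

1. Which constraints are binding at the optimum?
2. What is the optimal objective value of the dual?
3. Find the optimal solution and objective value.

1. C1, q ≥ 0
2. 72 (by strong duality, equal to the primal optimum)
3. p = 8, q = 0, z = 72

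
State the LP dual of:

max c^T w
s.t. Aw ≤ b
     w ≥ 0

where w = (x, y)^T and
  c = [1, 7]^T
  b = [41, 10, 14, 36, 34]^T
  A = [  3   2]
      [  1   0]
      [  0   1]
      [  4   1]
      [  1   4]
Minimize: z = 41y1 + 10y2 + 14y3 + 36y4 + 34y5

Subject to:
  C1: -3y1 - y2 - 4y4 - y5 ≤ -1
  C2: -2y1 - y3 - y4 - 4y5 ≤ -7
  y1, y2, y3, y4, y5 ≥ 0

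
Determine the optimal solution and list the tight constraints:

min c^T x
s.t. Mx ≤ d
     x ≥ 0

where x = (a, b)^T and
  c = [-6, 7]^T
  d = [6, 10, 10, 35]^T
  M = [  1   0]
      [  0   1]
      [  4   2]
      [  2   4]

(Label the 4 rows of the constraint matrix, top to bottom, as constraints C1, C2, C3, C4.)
Optimal: a = 2.5, b = 0
Slack at optimum:
  C1: slack = 3.5
  C2: slack = 10
  C3: slack = 0 (binding)
  C4: slack = 30
  a ≥ 0: a = 2.5
  b ≥ 0: b = 0 (binding)
Binding constraints: C3, b ≥ 0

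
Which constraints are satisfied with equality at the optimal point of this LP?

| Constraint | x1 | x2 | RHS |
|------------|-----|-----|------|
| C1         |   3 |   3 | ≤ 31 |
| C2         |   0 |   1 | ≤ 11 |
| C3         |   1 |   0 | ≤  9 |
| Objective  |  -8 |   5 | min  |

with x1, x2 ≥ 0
Optimal: x1 = 9, x2 = 0
Binding: C3, x2 ≥ 0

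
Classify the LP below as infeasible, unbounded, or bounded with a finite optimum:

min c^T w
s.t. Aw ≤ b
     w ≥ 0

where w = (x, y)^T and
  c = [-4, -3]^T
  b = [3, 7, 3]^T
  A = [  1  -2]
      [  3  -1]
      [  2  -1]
Feasible point: (0, 0) satisfies every constraint, so the LP is feasible.
Direction d = (0, 1): for each constraint row a, a·d ≤ 0 —
  (1)(0) + (-2)(1) = -2 ≤ 0
  (3)(0) + (-1)(1) = -1 ≤ 0
  (2)(0) + (-1)(1) = -1 ≤ 0
and d ≥ 0, so (0, 0) + t·d stays feasible for every t ≥ 0. Along this ray z = -4x - 3y changes by -3 per unit t, so z → −∞.

Unbounded: there is a feasible ray along which z → −∞.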